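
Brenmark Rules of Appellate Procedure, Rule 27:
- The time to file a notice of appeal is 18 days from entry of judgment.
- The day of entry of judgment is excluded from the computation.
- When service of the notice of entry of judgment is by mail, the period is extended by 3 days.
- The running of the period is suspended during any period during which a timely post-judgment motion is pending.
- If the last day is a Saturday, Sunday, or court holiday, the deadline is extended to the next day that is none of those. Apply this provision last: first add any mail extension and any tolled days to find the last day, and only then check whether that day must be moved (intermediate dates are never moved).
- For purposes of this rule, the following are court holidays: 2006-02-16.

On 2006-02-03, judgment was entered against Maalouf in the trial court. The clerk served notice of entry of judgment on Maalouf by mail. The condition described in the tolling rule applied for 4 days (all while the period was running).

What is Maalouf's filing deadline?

18 days after 2006-02-03 is February 21, 2006.
Service was by mail, adding 3 days: February 21, 2006 + 3 days = February 24, 2006.
Tolling adds 4 days: February 24, 2006 + 4 days = February 28, 2006.
February 28, 2006 is a Tuesday and not a court holiday, so no extension applies.

February 28, 2006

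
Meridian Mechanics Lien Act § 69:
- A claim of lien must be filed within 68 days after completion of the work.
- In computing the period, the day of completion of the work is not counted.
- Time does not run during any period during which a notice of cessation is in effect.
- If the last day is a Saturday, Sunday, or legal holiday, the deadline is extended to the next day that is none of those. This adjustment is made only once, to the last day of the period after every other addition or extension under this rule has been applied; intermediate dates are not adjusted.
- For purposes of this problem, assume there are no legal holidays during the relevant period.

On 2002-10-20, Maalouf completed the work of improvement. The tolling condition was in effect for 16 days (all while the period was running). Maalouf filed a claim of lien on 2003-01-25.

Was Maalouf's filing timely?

68 days after 2002-10-20 is December 27, 2002.
Tolling adds 16 days: December 27, 2002 + 16 days = January 12, 2003.
January 12, 2003 is Sunday. The next qualifying day is January 13, 2003.
The deadline is January 13, 2003; the filing on January 25, 2003 is after that date.

No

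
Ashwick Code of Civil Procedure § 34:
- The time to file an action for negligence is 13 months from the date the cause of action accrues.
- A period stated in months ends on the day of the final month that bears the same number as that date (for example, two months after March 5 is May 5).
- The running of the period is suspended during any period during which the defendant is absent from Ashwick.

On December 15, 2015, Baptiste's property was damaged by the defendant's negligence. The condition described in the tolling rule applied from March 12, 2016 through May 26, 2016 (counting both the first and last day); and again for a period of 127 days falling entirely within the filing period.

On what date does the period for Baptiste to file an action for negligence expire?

August 6, 2017

13 months after December 15, 2015 is January 15, 2017.
From March 12, 2016 through May 26, 2016 inclusive is 76 days; tolling adds 76 days: January 15, 2017 + 76 days = April 1, 2017.
Tolling adds 127 days: April 1, 2017 + 127 days = August 6, 2017.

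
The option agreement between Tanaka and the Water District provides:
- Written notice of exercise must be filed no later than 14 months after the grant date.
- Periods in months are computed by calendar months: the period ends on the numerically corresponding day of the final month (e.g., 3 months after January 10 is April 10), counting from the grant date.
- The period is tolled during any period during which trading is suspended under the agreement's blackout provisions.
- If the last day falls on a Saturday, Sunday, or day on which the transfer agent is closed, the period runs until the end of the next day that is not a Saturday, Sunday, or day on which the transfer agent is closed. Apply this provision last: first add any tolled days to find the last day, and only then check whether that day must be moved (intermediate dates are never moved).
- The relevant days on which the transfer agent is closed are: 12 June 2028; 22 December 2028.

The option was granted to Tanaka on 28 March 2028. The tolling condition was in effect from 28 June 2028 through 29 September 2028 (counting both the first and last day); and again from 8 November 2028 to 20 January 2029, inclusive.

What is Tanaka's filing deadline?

November 12, 2029

14 months after 28 March 2028 is May 28, 2029.
From June 28, 2028 through September 29, 2028 inclusive is 94 days; tolling adds 94 days: May 28, 2029 + 94 days = August 30, 2029.
From November 8, 2028 through January 20, 2029 inclusive is 74 days; tolling adds 74 days: August 30, 2029 + 74 days = November 12, 2029.
November 12, 2029 is a Monday and not a day on which the transfer agent is closed, so no extension applies.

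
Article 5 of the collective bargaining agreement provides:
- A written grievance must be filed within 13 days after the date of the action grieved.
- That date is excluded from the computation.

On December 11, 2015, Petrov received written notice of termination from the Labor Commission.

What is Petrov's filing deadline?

December 24, 2015

13 days after December 11, 2015 is December 24, 2015.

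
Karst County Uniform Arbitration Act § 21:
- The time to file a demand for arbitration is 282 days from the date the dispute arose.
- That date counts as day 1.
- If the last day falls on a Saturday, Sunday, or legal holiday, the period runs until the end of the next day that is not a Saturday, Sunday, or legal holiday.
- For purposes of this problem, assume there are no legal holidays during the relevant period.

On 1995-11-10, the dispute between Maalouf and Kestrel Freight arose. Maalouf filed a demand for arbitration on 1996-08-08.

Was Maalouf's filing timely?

Counting 1995-11-10 as day 1, day 282 is August 17, 1996.
August 17, 1996 is Saturday; August 18, 1996 is Sunday. The next qualifying day is August 19, 1996.
The deadline is August 19, 1996; the filing on August 8, 1996 is on or before that date.

Yes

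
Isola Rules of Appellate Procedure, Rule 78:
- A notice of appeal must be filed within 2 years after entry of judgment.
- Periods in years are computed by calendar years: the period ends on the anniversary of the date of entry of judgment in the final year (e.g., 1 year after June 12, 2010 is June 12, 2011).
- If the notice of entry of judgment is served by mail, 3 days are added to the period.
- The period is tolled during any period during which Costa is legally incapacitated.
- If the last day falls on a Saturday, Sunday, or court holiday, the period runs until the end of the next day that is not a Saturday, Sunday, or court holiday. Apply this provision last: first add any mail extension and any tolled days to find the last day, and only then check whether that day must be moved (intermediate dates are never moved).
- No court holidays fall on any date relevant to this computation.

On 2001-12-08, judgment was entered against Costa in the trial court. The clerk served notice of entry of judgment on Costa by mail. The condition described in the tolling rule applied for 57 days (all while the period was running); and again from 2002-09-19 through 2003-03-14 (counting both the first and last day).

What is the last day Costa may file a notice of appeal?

August 2, 2004

2 years after 2001-12-08 is December 8, 2003.
Service was by mail, adding 3 days: December 8, 2003 + 3 days = December 11, 2003.
Tolling adds 57 days: December 11, 2003 + 57 days = February 6, 2004.
From September 19, 2002 through March 14, 2003 inclusive is 177 days; tolling adds 177 days: February 6, 2004 + 177 days = August 1, 2004.
August 1, 2004 is Sunday. The next qualifying day is August 2, 2004.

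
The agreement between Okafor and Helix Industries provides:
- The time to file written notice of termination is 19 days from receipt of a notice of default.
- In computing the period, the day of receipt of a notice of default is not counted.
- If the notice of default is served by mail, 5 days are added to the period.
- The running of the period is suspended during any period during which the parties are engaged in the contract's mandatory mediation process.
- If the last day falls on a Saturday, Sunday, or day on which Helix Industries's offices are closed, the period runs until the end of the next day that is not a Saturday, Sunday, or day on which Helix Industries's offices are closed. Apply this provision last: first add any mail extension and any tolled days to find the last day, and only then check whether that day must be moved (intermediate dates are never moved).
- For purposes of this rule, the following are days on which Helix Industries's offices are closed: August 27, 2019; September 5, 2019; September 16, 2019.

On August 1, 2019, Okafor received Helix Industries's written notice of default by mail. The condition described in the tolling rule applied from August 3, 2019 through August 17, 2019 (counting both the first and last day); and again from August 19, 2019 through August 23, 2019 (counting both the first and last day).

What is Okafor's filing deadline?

September 17, 2019

19 days after August 1, 2019 is August 20, 2019.
Service was by mail, adding 5 days: August 20, 2019 + 5 days = August 25, 2019.
From August 3, 2019 through August 17, 2019 inclusive is 15 days; tolling adds 15 days: August 25, 2019 + 15 days = September 9, 2019.
From August 19, 2019 through August 23, 2019 inclusive is 5 days; tolling adds 5 days: September 9, 2019 + 5 days = September 14, 2019.
September 14, 2019 is Saturday; September 15, 2019 is Sunday; September 16, 2019 is a listed holiday. The next qualifying day is September 17, 2019.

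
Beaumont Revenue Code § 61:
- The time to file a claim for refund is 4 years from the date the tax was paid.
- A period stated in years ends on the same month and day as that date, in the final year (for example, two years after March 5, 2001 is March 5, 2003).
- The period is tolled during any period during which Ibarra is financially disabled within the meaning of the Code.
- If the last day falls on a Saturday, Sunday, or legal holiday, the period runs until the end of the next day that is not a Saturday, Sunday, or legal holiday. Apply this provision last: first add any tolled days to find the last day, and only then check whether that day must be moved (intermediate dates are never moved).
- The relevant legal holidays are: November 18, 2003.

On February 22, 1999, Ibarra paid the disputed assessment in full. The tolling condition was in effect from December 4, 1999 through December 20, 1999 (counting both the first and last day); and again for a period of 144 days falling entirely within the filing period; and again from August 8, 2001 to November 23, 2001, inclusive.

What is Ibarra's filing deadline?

November 19, 2003

4 years after February 22, 1999 is February 22, 2003.
From December 4, 1999 through December 20, 1999 inclusive is 17 days; tolling adds 17 days: February 22, 2003 + 17 days = March 11, 2003.
Tolling adds 144 days: March 11, 2003 + 144 days = August 2, 2003.
From August 8, 2001 through November 23, 2001 inclusive is 108 days; tolling adds 108 days: August 2, 2003 + 108 days = November 18, 2003.
November 18, 2003 is a listed holiday. The next qualifying day is November 19, 2003.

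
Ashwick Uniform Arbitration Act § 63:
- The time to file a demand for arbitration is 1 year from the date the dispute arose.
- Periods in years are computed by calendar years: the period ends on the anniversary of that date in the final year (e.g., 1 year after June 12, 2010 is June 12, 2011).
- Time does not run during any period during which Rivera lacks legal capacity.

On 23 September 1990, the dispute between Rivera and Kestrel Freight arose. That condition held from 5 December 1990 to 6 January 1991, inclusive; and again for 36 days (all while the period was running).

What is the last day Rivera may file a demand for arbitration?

December 1, 1991

1 year after 23 September 1990 is September 23, 1991.
From December 5, 1990 through January 6, 1991 inclusive is 33 days; tolling adds 33 days: September 23, 1991 + 33 days = October 26, 1991.
Tolling adds 36 days: October 26, 1991 + 36 days = December 1, 1991.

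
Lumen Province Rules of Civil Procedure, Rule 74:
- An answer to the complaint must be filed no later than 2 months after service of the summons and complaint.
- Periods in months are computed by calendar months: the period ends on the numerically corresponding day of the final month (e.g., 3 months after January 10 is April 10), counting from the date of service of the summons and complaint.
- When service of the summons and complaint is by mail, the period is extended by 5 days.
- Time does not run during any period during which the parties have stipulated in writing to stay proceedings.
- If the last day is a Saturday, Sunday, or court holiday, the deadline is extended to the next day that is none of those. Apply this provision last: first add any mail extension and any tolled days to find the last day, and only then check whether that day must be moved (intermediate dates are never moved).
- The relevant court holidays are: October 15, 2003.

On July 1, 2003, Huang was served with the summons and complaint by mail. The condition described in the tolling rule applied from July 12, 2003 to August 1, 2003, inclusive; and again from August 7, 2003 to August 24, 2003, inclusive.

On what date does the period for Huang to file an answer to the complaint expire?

2 months after July 1, 2003 is September 1, 2003.
Service was by mail, adding 5 days: September 1, 2003 + 5 days = September 6, 2003.
From July 12, 2003 through August 1, 2003 inclusive is 21 days; tolling adds 21 days: September 6, 2003 + 21 days = September 27, 2003.
From August 7, 2003 through August 24, 2003 inclusive is 18 days; tolling adds 18 days: September 27, 2003 + 18 days = October 15, 2003.
October 15, 2003 is a listed holiday. The next qualifying day is October 16, 2003.

October 16, 2003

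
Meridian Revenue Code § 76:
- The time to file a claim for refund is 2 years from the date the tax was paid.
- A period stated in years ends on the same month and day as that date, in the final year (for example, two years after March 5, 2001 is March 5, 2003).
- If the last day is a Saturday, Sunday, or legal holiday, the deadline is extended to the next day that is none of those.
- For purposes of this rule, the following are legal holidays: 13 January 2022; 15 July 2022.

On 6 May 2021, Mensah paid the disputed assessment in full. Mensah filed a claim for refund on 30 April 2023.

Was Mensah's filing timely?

2 years after 6 May 2021 is May 6, 2023.
May 6, 2023 is Saturday; May 7, 2023 is Sunday. The next qualifying day is May 8, 2023.
The deadline is May 8, 2023; the filing on April 30, 2023 is on or before that date.

Yes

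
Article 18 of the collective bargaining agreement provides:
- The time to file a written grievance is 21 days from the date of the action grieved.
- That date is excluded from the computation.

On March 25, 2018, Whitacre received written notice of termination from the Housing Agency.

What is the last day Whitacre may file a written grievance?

21 days after March 25, 2018 is April 15, 2018.

April 15, 2018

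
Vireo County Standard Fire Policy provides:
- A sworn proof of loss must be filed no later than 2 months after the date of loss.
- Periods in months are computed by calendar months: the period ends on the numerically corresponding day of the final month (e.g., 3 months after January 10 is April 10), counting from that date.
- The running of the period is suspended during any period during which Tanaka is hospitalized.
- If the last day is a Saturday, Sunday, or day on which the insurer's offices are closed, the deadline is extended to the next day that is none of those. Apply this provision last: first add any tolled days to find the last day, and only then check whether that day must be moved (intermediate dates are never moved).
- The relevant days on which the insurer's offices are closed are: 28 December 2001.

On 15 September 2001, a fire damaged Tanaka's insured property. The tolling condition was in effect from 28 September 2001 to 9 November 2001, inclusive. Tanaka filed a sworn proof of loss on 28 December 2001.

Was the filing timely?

Yes

2 months after 15 September 2001 is November 15, 2001.
From September 28, 2001 through November 9, 2001 inclusive is 43 days; tolling adds 43 days: November 15, 2001 + 43 days = December 28, 2001.
December 28, 2001 is a listed holiday; December 29, 2001 is Saturday; December 30, 2001 is Sunday. The next qualifying day is December 31, 2001.
The deadline is December 31, 2001; the filing on December 28, 2001 is on or before that date.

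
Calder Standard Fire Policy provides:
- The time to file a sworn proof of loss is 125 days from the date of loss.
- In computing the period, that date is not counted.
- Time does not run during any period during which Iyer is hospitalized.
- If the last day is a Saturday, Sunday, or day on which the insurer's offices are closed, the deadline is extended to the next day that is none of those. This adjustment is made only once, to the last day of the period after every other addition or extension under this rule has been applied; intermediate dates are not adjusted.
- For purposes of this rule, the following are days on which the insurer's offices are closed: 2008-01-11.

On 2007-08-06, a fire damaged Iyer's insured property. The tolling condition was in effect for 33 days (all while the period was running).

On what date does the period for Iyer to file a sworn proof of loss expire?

January 14, 2008

125 days after 2007-08-06 is December 9, 2007.
Tolling adds 33 days: December 9, 2007 + 33 days = January 11, 2008.
January 11, 2008 is a listed holiday; January 12, 2008 is Saturday; January 13, 2008 is Sunday. The next qualifying day is January 14, 2008.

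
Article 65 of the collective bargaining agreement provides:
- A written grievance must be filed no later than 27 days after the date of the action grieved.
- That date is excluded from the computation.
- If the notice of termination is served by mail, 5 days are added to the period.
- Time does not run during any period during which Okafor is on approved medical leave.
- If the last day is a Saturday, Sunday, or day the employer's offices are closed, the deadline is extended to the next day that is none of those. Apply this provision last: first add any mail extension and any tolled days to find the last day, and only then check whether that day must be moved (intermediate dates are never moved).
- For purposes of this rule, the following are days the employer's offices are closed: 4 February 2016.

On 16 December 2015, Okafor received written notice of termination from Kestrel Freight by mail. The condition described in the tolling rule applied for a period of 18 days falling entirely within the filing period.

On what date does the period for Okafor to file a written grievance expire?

27 days after 16 December 2015 is January 12, 2016.
Service was by mail, adding 5 days: January 12, 2016 + 5 days = January 17, 2016.
Tolling adds 18 days: January 17, 2016 + 18 days = February 4, 2016.
February 4, 2016 is a listed holiday. The next qualifying day is February 5, 2016.

February 5, 2016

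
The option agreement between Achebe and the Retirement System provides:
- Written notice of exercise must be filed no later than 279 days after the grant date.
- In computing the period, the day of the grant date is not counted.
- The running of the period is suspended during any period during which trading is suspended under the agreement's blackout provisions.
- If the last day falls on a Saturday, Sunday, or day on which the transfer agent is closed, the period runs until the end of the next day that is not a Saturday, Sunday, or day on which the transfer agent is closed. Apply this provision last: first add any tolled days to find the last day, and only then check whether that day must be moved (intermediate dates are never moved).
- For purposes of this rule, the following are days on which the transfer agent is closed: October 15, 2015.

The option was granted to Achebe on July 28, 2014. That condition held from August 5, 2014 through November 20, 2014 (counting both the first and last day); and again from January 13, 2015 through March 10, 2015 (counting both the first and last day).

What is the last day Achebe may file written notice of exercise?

October 16, 2015

279 days after July 28, 2014 is May 3, 2015.
From August 5, 2014 through November 20, 2014 inclusive is 108 days; tolling adds 108 days: May 3, 2015 + 108 days = August 19, 2015.
From January 13, 2015 through March 10, 2015 inclusive is 57 days; tolling adds 57 days: August 19, 2015 + 57 days = October 15, 2015.
October 15, 2015 is a listed holiday. The next qualifying day is October 16, 2015.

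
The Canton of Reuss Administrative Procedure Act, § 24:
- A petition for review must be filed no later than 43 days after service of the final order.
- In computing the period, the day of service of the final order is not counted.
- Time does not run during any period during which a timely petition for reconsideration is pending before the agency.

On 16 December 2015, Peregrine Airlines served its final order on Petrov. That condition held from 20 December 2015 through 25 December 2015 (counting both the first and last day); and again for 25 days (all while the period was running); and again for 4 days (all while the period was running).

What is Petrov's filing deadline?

March 3, 2016

43 days after 16 December 2015 is January 28, 2016.
From December 20, 2015 through December 25, 2015 inclusive is 6 days; tolling adds 6 days: January 28, 2016 + 6 days = February 3, 2016.
Tolling adds 25 days: February 3, 2016 + 25 days = February 28, 2016.
Tolling adds 4 days: February 28, 2016 + 4 days = March 3, 2016.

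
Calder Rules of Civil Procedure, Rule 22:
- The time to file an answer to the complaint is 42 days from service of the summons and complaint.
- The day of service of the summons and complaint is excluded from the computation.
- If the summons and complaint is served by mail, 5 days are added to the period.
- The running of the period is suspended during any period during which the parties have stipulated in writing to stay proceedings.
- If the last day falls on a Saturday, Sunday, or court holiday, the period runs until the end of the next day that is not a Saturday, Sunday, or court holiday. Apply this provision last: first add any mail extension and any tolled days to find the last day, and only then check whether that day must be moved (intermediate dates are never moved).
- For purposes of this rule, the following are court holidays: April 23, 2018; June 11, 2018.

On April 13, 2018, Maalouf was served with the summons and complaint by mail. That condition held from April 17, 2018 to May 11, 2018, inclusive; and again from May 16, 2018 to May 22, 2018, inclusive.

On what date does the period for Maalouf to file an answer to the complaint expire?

42 days after April 13, 2018 is May 25, 2018.
Service was by mail, adding 5 days: May 25, 2018 + 5 days = May 30, 2018.
From April 17, 2018 through May 11, 2018 inclusive is 25 days; tolling adds 25 days: May 30, 2018 + 25 days = June 24, 2018.
From May 16, 2018 through May 22, 2018 inclusive is 7 days; tolling adds 7 days: June 24, 2018 + 7 days = July 1, 2018.
July 1, 2018 is Sunday. The next qualifying day is July 2, 2018.

July 2, 2018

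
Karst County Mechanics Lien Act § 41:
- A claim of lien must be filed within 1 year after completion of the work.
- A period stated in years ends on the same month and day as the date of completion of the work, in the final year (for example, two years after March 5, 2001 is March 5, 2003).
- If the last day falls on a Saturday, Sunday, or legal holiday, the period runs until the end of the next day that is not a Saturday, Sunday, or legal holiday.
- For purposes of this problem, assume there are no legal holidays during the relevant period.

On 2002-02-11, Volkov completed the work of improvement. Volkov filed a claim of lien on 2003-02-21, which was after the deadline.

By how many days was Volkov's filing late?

1 year after 2002-02-11 is February 11, 2003.
February 11, 2003 is a Tuesday and not a legal holiday, so no extension applies.
The deadline is February 11, 2003; from February 11, 2003 to February 21, 2003 is 10 days.

10 days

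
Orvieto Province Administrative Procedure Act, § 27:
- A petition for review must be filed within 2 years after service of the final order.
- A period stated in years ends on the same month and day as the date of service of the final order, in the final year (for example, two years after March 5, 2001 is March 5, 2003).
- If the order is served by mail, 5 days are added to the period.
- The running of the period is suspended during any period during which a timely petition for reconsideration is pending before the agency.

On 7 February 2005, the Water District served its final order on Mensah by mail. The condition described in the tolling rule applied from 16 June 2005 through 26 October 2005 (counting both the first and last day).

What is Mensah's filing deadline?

June 25, 2007

2 years after 7 February 2005 is February 7, 2007.
Service was by mail, adding 5 days: February 7, 2007 + 5 days = February 12, 2007.
From June 16, 2005 through October 26, 2005 inclusive is 133 days; tolling adds 133 days: February 12, 2007 + 133 days = June 25, 2007.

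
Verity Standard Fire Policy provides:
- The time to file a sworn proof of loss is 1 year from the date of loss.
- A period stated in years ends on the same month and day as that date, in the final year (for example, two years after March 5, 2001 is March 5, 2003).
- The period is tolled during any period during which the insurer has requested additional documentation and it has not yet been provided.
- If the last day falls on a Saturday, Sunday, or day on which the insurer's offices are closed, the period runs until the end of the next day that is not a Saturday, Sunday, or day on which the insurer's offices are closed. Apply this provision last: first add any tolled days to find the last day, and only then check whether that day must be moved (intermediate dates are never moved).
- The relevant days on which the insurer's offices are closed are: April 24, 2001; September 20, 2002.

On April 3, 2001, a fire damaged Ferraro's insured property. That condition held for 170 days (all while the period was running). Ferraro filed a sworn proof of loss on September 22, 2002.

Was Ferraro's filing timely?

Yes

1 year after April 3, 2001 is April 3, 2002.
Tolling adds 170 days: April 3, 2002 + 170 days = September 20, 2002.
September 20, 2002 is a listed holiday; September 21, 2002 is Saturday; September 22, 2002 is Sunday. The next qualifying day is September 23, 2002.
The deadline is September 23, 2002; the filing on September 22, 2002 is on or before that date.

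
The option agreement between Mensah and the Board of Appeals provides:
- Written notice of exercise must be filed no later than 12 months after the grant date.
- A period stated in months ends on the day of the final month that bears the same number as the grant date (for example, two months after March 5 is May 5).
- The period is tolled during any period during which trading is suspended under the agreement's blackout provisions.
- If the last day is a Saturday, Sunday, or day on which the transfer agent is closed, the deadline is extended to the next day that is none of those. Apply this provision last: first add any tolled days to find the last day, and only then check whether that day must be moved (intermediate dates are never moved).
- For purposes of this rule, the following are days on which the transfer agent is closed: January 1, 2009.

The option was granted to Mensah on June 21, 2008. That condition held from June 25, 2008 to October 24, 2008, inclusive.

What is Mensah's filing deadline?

12 months after June 21, 2008 is June 21, 2009.
From June 25, 2008 through October 24, 2008 inclusive is 122 days; tolling adds 122 days: June 21, 2009 + 122 days = October 21, 2009.
October 21, 2009 is a Wednesday and not a day on which the transfer agent is closed, so no extension applies.

October 21, 2009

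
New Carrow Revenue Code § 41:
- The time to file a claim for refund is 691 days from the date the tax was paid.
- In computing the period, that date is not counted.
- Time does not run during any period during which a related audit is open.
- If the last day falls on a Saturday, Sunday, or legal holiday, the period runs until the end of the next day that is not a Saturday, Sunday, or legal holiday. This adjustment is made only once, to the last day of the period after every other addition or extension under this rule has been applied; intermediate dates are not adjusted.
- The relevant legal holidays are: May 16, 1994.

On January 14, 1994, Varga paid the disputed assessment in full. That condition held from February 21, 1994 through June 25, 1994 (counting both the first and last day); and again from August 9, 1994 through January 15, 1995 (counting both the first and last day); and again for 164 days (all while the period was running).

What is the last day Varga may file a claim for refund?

691 days after January 14, 1994 is December 6, 1995.
From February 21, 1994 through June 25, 1994 inclusive is 125 days; tolling adds 125 days: December 6, 1995 + 125 days = April 9, 1996.
From August 9, 1994 through January 15, 1995 inclusive is 160 days; tolling adds 160 days: April 9, 1996 + 160 days = September 16, 1996.
Tolling adds 164 days: September 16, 1996 + 164 days = February 27, 1997.
February 27, 1997 is a Thursday and not a legal holiday, so no extension applies.

February 27, 1997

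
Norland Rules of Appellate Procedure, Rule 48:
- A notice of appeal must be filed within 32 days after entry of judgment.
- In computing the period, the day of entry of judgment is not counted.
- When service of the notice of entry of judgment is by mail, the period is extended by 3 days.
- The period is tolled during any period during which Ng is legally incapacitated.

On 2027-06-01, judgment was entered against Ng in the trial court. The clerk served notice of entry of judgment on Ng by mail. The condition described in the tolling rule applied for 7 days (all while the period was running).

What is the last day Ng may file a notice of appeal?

July 13, 2027

32 days after 2027-06-01 is July 3, 2027.
Service was by mail, adding 3 days: July 3, 2027 + 3 days = July 6, 2027.
Tolling adds 7 days: July 6, 2027 + 7 days = July 13, 2027.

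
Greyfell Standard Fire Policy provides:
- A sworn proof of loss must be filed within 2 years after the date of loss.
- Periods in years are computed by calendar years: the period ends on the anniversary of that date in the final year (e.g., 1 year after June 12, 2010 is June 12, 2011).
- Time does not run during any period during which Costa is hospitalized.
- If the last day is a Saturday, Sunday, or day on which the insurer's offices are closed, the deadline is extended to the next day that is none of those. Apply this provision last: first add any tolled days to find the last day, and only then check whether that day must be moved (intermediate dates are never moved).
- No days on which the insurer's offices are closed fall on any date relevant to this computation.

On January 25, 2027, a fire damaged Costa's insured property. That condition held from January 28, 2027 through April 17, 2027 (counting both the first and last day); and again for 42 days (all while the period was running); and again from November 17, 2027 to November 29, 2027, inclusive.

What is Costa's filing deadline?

June 11, 2029

2 years after January 25, 2027 is January 25, 2029.
From January 28, 2027 through April 17, 2027 inclusive is 80 days; tolling adds 80 days: January 25, 2029 + 80 days = April 15, 2029.
Tolling adds 42 days: April 15, 2029 + 42 days = May 27, 2029.
From November 17, 2027 through November 29, 2027 inclusive is 13 days; tolling adds 13 days: May 27, 2029 + 13 days = June 9, 2029.
June 9, 2029 is Saturday; June 10, 2029 is Sunday. The next qualifying day is June 11, 2029.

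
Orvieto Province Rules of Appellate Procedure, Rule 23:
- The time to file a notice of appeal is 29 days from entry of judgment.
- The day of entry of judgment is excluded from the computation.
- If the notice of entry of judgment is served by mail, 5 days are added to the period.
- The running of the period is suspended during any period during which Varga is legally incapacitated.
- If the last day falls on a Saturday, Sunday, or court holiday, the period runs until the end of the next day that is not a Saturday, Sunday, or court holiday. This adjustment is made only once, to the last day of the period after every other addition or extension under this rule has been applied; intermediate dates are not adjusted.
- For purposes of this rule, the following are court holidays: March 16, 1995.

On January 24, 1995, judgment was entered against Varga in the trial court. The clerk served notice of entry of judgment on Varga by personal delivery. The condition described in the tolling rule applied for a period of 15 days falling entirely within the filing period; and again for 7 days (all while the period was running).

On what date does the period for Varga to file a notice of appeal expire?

March 17, 1995

29 days after January 24, 1995 is February 22, 1995.
Service was not by mail, so no mail extension applies.
Tolling adds 15 days: February 22, 1995 + 15 days = March 9, 1995.
Tolling adds 7 days: March 9, 1995 + 7 days = March 16, 1995.
March 16, 1995 is a listed holiday. The next qualifying day is March 17, 1995.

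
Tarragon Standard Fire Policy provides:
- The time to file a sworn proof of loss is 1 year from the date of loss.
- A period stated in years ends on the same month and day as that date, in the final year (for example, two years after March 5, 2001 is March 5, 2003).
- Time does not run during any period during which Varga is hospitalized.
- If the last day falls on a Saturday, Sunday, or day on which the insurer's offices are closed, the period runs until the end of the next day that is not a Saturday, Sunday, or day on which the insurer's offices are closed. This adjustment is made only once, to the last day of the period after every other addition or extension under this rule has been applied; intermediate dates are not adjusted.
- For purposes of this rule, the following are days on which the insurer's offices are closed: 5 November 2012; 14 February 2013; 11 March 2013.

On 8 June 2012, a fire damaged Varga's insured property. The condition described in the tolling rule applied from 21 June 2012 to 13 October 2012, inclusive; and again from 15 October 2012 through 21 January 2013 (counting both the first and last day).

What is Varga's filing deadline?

1 year after 8 June 2012 is June 8, 2013.
From June 21, 2012 through October 13, 2012 inclusive is 115 days; tolling adds 115 days: June 8, 2013 + 115 days = October 1, 2013.
From October 15, 2012 through January 21, 2013 inclusive is 99 days; tolling adds 99 days: October 1, 2013 + 99 days = January 8, 2014.
January 8, 2014 is a Wednesday and not a day on which the insurer's offices are closed, so no extension applies.

January 8, 2014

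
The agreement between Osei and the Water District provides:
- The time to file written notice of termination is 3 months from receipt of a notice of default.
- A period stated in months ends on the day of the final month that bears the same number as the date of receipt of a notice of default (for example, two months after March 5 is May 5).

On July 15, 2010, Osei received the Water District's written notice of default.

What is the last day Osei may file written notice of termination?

October 15, 2010

3 months after July 15, 2010 is October 15, 2010.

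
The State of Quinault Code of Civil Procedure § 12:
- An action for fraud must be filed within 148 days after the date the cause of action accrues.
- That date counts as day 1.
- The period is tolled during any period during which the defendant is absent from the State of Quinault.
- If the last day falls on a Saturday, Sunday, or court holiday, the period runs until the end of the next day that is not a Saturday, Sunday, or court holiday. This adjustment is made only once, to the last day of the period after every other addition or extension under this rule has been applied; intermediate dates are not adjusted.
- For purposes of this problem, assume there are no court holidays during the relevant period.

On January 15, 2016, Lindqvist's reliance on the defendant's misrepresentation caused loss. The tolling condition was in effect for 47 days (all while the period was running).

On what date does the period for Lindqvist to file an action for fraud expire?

July 27, 2016

Counting January 15, 2016 as day 1, day 148 is June 10, 2016.
Tolling adds 47 days: June 10, 2016 + 47 days = July 27, 2016.
July 27, 2016 is a Wednesday and not a court holiday, so no extension applies.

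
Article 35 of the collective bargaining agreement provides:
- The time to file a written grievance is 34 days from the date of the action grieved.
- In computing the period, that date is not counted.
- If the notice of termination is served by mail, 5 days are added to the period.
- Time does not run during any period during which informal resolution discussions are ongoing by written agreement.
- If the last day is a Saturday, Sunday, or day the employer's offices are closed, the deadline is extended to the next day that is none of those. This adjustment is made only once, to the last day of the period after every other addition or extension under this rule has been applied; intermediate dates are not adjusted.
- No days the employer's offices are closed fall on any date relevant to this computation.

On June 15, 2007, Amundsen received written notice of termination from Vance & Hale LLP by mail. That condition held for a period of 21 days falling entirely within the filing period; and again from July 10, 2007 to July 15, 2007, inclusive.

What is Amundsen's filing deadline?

34 days after June 15, 2007 is July 19, 2007.
Service was by mail, adding 5 days: July 19, 2007 + 5 days = July 24, 2007.
Tolling adds 21 days: July 24, 2007 + 21 days = August 14, 2007.
From July 10, 2007 through July 15, 2007 inclusive is 6 days; tolling adds 6 days: August 14, 2007 + 6 days = August 20, 2007.
August 20, 2007 is a Monday and not a day the employer's offices are closed, so no extension applies.

August 20, 2007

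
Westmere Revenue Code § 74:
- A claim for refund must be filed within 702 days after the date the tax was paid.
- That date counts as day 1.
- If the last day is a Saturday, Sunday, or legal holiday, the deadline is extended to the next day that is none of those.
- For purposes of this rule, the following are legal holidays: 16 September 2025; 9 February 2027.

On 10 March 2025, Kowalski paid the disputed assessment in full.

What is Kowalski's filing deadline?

Counting 10 March 2025 as day 1, day 702 is February 9, 2027.
February 9, 2027 is a listed holiday. The next qualifying day is February 10, 2027.

February 10, 2027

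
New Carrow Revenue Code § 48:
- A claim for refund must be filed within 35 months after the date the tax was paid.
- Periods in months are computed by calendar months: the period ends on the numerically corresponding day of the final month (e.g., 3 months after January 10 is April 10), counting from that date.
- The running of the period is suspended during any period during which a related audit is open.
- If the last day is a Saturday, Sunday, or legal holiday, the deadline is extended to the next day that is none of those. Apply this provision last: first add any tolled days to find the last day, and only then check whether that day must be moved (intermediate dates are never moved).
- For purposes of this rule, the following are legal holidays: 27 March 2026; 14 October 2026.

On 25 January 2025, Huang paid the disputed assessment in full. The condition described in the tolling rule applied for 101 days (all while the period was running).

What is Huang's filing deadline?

35 months after 25 January 2025 is December 25, 2027.
Tolling adds 101 days: December 25, 2027 + 101 days = April 4, 2028.
April 4, 2028 is a Tuesday and not a legal holiday, so no extension applies.

April 4, 2028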